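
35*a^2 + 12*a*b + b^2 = (5*a + b)*(7*a + b)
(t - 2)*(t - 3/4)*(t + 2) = t^3 - 3*t^2/4 - 4*t + 3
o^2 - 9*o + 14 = (o - 7)*(o - 2)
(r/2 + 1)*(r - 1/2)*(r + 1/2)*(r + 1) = r^4/2 + 3*r^3/2 + 7*r^2/8 - 3*r/8 - 1/4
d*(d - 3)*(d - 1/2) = d^3 - 7*d^2/2 + 3*d/2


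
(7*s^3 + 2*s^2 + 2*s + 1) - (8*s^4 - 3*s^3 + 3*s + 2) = -8*s^4 + 10*s^3 + 2*s^2 - s - 1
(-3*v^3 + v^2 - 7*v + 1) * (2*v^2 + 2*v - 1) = -6*v^5 - 4*v^4 - 9*v^3 - 13*v^2 + 9*v - 1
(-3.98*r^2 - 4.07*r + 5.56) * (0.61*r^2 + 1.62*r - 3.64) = -2.4278*r^4 - 8.9303*r^3 + 11.2854*r^2 + 23.822*r - 20.2384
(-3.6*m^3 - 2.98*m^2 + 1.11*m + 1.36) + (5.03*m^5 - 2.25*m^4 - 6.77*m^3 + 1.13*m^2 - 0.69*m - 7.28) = 5.03*m^5 - 2.25*m^4 - 10.37*m^3 - 1.85*m^2 + 0.42*m - 5.92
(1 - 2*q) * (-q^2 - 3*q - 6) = 2*q^3 + 5*q^2 + 9*q - 6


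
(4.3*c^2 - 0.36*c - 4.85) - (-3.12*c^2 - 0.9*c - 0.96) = 7.42*c^2 + 0.54*c - 3.89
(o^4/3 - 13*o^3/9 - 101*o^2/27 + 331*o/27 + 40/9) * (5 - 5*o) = -5*o^5/3 + 80*o^4/9 + 310*o^3/27 - 80*o^2 + 1055*o/27 + 200/9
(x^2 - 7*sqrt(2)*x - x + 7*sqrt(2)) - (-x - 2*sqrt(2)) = x^2 - 7*sqrt(2)*x + 9*sqrt(2)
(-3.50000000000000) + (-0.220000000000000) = -3.72000000000000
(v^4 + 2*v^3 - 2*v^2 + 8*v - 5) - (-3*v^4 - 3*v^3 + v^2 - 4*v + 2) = 4*v^4 + 5*v^3 - 3*v^2 + 12*v - 7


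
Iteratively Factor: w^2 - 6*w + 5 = (w - 1)*(w - 5)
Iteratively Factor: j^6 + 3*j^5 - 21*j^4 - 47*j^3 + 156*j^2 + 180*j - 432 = (j - 2)*(j^5 + 5*j^4 - 11*j^3 - 69*j^2 + 18*j + 216) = (j - 2)^2*(j^4 + 7*j^3 + 3*j^2 - 63*j - 108) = (j - 2)^2*(j + 4)*(j^3 + 3*j^2 - 9*j - 27) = (j - 2)^2*(j + 3)*(j + 4)*(j^2 - 9) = (j - 3)*(j - 2)^2*(j + 3)*(j + 4)*(j + 3)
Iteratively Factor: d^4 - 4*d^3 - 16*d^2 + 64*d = (d - 4)*(d^3 - 16*d) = (d - 4)*(d + 4)*(d^2 - 4*d) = (d - 4)^2*(d + 4)*(d)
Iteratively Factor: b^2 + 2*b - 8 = (b - 2)*(b + 4)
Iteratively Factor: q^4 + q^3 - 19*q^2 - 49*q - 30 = (q - 5)*(q^3 + 6*q^2 + 11*q + 6) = (q - 5)*(q + 1)*(q^2 + 5*q + 6) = (q - 5)*(q + 1)*(q + 2)*(q + 3)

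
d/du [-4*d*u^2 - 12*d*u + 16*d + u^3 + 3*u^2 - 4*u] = -8*d*u - 12*d + 3*u^2 + 6*u - 4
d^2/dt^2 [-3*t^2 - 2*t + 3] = -6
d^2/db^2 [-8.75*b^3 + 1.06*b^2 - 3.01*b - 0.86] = 2.12 - 52.5*b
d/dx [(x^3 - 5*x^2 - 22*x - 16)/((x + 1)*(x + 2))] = 1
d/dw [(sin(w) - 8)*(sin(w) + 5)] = (2*sin(w) - 3)*cos(w)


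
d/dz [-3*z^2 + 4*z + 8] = 4 - 6*z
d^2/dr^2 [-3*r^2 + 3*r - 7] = -6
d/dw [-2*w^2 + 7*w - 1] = 7 - 4*w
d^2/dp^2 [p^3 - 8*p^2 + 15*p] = 6*p - 16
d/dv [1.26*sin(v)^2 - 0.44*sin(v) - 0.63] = (2.52*sin(v) - 0.44)*cos(v)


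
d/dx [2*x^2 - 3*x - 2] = 4*x - 3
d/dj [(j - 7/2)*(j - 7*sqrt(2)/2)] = 2*j - 7*sqrt(2)/2 - 7/2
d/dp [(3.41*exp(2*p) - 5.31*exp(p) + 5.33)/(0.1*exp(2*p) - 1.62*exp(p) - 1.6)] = (-4.9932*exp(2*p) - 11.978*exp(p) + 17.1306)*exp(p)/(0.01*exp(4*p) - 0.324*exp(3*p) + 2.3044*exp(2*p) + 5.184*exp(p) + 2.56)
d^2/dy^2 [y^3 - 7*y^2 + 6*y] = 6*y - 14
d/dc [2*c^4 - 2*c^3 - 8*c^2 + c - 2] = 8*c^3 - 6*c^2 - 16*c + 1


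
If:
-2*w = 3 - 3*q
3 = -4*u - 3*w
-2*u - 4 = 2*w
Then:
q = -7/3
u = 3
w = -5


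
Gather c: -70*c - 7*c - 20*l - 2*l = -77*c - 22*l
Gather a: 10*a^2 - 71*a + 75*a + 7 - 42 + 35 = 10*a^2 + 4*a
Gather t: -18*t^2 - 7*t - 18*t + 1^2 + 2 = -18*t^2 - 25*t + 3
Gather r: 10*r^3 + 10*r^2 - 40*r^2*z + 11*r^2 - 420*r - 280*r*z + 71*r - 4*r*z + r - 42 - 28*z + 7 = 10*r^3 + r^2*(21 - 40*z) + r*(-284*z - 348) - 28*z - 35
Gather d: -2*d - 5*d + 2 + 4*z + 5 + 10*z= -7*d + 14*z + 7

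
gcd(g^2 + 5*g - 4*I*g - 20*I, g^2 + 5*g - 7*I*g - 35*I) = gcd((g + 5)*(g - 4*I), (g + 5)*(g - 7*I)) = g + 5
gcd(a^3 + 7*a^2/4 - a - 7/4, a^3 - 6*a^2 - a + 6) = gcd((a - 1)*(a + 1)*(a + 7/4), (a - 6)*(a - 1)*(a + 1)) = a^2 - 1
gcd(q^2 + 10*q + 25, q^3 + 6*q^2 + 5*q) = q + 5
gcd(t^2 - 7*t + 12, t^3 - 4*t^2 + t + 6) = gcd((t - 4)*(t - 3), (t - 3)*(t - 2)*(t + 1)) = t - 3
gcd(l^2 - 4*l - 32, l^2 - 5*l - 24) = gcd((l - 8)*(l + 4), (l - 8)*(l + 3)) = l - 8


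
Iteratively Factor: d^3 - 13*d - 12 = (d - 4)*(d^2 + 4*d + 3) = (d - 4)*(d + 3)*(d + 1)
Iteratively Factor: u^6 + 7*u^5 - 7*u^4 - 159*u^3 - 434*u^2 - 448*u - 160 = (u + 1)*(u^5 + 6*u^4 - 13*u^3 - 146*u^2 - 288*u - 160) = (u - 5)*(u + 1)*(u^4 + 11*u^3 + 42*u^2 + 64*u + 32) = (u - 5)*(u + 1)*(u + 4)*(u^3 + 7*u^2 + 14*u + 8) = (u - 5)*(u + 1)*(u + 4)^2*(u^2 + 3*u + 2) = (u - 5)*(u + 1)^2*(u + 4)^2*(u + 2)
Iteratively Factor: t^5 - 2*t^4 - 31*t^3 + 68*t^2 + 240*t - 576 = (t - 4)*(t^4 + 2*t^3 - 23*t^2 - 24*t + 144) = (t - 4)*(t - 3)*(t^3 + 5*t^2 - 8*t - 48) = (t - 4)*(t - 3)*(t + 4)*(t^2 + t - 12) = (t - 4)*(t - 3)*(t + 4)^2*(t - 3)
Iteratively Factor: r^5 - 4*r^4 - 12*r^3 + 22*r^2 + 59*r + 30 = (r + 1)*(r^4 - 5*r^3 - 7*r^2 + 29*r + 30) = (r - 3)*(r + 1)*(r^3 - 2*r^2 - 13*r - 10) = (r - 3)*(r + 1)^2*(r^2 - 3*r - 10) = (r - 5)*(r - 3)*(r + 1)^2*(r + 2)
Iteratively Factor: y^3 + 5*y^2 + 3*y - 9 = (y + 3)*(y^2 + 2*y - 3) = (y - 1)*(y + 3)*(y + 3)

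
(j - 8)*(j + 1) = j^2 - 7*j - 8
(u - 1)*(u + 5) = u^2 + 4*u - 5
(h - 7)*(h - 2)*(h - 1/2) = h^3 - 19*h^2/2 + 37*h/2 - 7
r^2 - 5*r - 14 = (r - 7)*(r + 2)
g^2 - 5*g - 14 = (g - 7)*(g + 2)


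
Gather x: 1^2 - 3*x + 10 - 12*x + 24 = 35 - 15*x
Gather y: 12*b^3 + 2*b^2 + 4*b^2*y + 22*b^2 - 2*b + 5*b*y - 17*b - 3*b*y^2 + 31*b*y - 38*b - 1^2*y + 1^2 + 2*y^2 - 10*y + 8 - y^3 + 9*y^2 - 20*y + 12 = 12*b^3 + 24*b^2 - 57*b - y^3 + y^2*(11 - 3*b) + y*(4*b^2 + 36*b - 31) + 21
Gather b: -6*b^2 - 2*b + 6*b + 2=-6*b^2 + 4*b + 2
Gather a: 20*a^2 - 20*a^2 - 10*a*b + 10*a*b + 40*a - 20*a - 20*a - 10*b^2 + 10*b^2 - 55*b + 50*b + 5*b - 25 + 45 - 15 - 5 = 0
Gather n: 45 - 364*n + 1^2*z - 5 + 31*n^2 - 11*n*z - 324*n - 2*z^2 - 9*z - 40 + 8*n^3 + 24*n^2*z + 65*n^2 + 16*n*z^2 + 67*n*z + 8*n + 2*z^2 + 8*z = 8*n^3 + n^2*(24*z + 96) + n*(16*z^2 + 56*z - 680)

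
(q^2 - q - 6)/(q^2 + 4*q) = (q^2 - q - 6)/(q*(q + 4))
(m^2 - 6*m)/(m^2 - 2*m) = (m - 6)/(m - 2)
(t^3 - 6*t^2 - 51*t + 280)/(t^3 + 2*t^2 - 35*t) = (t - 8)/t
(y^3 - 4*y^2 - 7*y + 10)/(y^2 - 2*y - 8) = (y^2 - 6*y + 5)/(y - 4)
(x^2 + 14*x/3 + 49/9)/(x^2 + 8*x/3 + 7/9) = (3*x + 7)/(3*x + 1)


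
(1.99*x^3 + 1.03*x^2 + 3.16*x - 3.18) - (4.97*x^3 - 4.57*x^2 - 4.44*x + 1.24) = -2.98*x^3 + 5.6*x^2 + 7.6*x - 4.42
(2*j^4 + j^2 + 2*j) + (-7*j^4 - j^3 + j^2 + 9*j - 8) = -5*j^4 - j^3 + 2*j^2 + 11*j - 8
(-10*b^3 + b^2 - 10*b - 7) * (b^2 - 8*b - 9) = -10*b^5 + 81*b^4 + 72*b^3 + 64*b^2 + 146*b + 63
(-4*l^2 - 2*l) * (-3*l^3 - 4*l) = 12*l^5 + 6*l^4 + 16*l^3 + 8*l^2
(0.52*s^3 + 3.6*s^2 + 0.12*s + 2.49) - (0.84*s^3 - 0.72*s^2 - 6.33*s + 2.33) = -0.32*s^3 + 4.32*s^2 + 6.45*s + 0.16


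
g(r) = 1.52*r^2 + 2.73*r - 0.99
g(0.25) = -0.21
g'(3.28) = 12.70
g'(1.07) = 5.98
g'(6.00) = 20.97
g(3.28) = 24.32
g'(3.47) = 13.28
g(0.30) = -0.03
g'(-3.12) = -6.75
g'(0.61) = 4.58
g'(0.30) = 3.64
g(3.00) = 20.88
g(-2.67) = 2.56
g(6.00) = 70.11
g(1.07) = 3.67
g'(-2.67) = -5.39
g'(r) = 3.04*r + 2.73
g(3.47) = 26.79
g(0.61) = 1.24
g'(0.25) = 3.49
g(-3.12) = 5.29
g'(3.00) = 11.85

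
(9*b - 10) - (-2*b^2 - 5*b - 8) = 2*b^2 + 14*b - 2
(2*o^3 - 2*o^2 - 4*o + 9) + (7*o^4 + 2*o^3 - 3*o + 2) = 7*o^4 + 4*o^3 - 2*o^2 - 7*o + 11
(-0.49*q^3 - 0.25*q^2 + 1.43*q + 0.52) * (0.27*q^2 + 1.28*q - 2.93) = -0.1323*q^5 - 0.6947*q^4 + 1.5018*q^3 + 2.7033*q^2 - 3.5243*q - 1.5236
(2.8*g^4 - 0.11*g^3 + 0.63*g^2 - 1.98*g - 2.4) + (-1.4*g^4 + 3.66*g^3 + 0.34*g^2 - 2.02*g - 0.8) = 1.4*g^4 + 3.55*g^3 + 0.97*g^2 - 4.0*g - 3.2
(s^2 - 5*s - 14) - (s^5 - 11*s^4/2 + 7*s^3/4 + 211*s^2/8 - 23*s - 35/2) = -s^5 + 11*s^4/2 - 7*s^3/4 - 203*s^2/8 + 18*s + 7/2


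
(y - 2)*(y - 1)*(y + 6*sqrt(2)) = y^3 - 3*y^2 + 6*sqrt(2)*y^2 - 18*sqrt(2)*y + 2*y + 12*sqrt(2)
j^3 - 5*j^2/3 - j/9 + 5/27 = (j - 5/3)*(j - 1/3)*(j + 1/3)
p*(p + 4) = p^2 + 4*p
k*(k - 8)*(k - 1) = k^3 - 9*k^2 + 8*k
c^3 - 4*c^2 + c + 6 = (c - 3)*(c - 2)*(c + 1)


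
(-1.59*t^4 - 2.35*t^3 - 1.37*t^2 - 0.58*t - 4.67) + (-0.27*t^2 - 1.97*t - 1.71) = -1.59*t^4 - 2.35*t^3 - 1.64*t^2 - 2.55*t - 6.38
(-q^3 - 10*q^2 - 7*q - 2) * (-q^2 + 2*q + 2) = q^5 + 8*q^4 - 15*q^3 - 32*q^2 - 18*q - 4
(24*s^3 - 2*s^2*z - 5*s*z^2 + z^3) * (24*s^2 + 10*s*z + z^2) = 576*s^5 + 192*s^4*z - 116*s^3*z^2 - 28*s^2*z^3 + 5*s*z^4 + z^5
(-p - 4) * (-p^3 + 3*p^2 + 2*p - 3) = p^4 + p^3 - 14*p^2 - 5*p + 12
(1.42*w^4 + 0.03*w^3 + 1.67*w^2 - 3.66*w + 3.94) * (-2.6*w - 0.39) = -3.692*w^5 - 0.6318*w^4 - 4.3537*w^3 + 8.8647*w^2 - 8.8166*w - 1.5366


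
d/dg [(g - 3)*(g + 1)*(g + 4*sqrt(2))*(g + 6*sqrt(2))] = 4*g^3 - 6*g^2 + 30*sqrt(2)*g^2 - 40*sqrt(2)*g + 90*g - 96 - 30*sqrt(2)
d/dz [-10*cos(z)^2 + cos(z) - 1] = (20*cos(z) - 1)*sin(z)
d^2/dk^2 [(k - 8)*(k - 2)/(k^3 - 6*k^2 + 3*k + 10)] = 2*(k^3 - 24*k^2 + 111*k - 188)/(k^6 - 12*k^5 + 33*k^4 + 56*k^3 - 165*k^2 - 300*k - 125)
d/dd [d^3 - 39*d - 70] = 3*d^2 - 39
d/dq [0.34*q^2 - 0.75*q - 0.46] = 0.68*q - 0.75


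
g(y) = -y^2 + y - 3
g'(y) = 1 - 2*y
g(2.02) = -5.06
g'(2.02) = -3.04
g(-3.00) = -15.00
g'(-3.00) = 7.00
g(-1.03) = -5.09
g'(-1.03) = 3.06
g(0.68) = -2.78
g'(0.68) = -0.36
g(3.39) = -11.10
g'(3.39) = -5.78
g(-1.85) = -8.27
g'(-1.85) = 4.70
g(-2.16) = -9.83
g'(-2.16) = 5.32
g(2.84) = -8.23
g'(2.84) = -4.68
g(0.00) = -3.00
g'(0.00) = 1.00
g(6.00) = -33.00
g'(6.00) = -11.00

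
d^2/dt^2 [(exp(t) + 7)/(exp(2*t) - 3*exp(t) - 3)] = (exp(4*t) + 31*exp(3*t) - 45*exp(2*t) + 138*exp(t) - 54)*exp(t)/(exp(6*t) - 9*exp(5*t) + 18*exp(4*t) + 27*exp(3*t) - 54*exp(2*t) - 81*exp(t) - 27)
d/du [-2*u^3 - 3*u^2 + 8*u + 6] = -6*u^2 - 6*u + 8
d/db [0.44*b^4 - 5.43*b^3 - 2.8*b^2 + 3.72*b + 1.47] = 1.76*b^3 - 16.29*b^2 - 5.6*b + 3.72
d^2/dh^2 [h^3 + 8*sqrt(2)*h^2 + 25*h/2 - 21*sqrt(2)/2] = 6*h + 16*sqrt(2)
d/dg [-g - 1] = -1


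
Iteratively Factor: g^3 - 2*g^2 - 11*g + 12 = (g + 3)*(g^2 - 5*g + 4) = (g - 1)*(g + 3)*(g - 4)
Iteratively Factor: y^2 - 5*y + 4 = (y - 1)*(y - 4)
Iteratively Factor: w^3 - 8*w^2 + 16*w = (w - 4)*(w^2 - 4*w) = w*(w - 4)*(w - 4)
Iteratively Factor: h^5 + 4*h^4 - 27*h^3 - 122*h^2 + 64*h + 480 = (h + 4)*(h^4 - 27*h^2 - 14*h + 120) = (h + 3)*(h + 4)*(h^3 - 3*h^2 - 18*h + 40) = (h - 5)*(h + 3)*(h + 4)*(h^2 + 2*h - 8) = (h - 5)*(h - 2)*(h + 3)*(h + 4)*(h + 4)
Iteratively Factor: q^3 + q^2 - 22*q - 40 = (q + 4)*(q^2 - 3*q - 10) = (q + 2)*(q + 4)*(q - 5)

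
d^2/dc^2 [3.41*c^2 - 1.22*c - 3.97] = 6.82000000000000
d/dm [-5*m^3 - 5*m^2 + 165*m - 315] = -15*m^2 - 10*m + 165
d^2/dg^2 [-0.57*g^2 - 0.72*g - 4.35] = -1.14000000000000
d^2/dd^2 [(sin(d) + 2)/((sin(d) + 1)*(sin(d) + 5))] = (-sin(d)^4 - sin(d)^3 - 3*sin(d)^2 + 13*sin(d) + 64)/((sin(d) + 1)^2*(sin(d) + 5)^3)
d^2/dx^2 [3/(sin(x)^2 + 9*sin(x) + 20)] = 3*(-4*sin(x)^4 - 27*sin(x)^3 + 5*sin(x)^2 + 234*sin(x) + 122)/(sin(x)^2 + 9*sin(x) + 20)^3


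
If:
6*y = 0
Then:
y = 0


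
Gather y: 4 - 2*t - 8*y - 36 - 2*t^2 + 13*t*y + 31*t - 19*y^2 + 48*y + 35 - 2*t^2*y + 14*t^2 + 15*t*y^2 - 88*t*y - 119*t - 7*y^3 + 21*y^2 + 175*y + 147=12*t^2 - 90*t - 7*y^3 + y^2*(15*t + 2) + y*(-2*t^2 - 75*t + 215) + 150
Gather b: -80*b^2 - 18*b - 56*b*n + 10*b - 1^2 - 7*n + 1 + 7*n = -80*b^2 + b*(-56*n - 8)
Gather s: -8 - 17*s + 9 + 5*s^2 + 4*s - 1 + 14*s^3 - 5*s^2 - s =14*s^3 - 14*s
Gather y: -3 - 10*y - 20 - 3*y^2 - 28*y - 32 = -3*y^2 - 38*y - 55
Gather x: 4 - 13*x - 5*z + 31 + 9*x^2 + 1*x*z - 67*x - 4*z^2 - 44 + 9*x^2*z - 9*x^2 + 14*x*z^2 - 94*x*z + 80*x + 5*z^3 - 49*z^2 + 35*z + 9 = 9*x^2*z + x*(14*z^2 - 93*z) + 5*z^3 - 53*z^2 + 30*z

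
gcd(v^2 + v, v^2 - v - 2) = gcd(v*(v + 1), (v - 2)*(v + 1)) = v + 1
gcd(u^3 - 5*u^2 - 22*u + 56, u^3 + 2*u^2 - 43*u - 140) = u^2 - 3*u - 28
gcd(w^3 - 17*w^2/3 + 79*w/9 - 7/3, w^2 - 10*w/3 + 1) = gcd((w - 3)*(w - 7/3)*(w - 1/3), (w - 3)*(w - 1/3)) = w^2 - 10*w/3 + 1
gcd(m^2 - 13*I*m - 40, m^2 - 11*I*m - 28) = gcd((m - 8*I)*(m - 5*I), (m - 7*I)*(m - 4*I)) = 1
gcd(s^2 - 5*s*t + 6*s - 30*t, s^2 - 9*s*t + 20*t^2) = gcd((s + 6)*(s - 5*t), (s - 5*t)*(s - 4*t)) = s - 5*t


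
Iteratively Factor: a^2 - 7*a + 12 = (a - 4)*(a - 3)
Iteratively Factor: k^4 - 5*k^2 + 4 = (k + 2)*(k^3 - 2*k^2 - k + 2) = (k + 1)*(k + 2)*(k^2 - 3*k + 2) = (k - 2)*(k + 1)*(k + 2)*(k - 1)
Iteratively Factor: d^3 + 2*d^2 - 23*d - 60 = (d - 5)*(d^2 + 7*d + 12) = (d - 5)*(d + 4)*(d + 3)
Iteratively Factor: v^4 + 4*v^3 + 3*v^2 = (v)*(v^3 + 4*v^2 + 3*v) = v*(v + 1)*(v^2 + 3*v) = v*(v + 1)*(v + 3)*(v)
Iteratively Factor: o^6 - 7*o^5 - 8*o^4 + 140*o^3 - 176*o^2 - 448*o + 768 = (o - 4)*(o^5 - 3*o^4 - 20*o^3 + 60*o^2 + 64*o - 192) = (o - 4)*(o + 2)*(o^4 - 5*o^3 - 10*o^2 + 80*o - 96) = (o - 4)^2*(o + 2)*(o^3 - o^2 - 14*o + 24) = (o - 4)^2*(o + 2)*(o + 4)*(o^2 - 5*o + 6) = (o - 4)^2*(o - 3)*(o + 2)*(o + 4)*(o - 2)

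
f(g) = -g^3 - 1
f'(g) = -3*g^2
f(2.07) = -9.87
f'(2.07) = -12.85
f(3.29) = -36.61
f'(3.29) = -32.47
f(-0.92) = -0.22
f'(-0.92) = -2.54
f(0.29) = -1.02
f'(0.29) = -0.25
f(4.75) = -108.17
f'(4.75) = -67.69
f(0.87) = -1.66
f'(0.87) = -2.27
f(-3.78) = 53.01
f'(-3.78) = -42.87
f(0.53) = -1.15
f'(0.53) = -0.84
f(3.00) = -28.00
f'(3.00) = -27.00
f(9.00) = -730.00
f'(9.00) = -243.00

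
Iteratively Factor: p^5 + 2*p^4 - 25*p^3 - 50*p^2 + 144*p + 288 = (p + 3)*(p^4 - p^3 - 22*p^2 + 16*p + 96) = (p - 4)*(p + 3)*(p^3 + 3*p^2 - 10*p - 24) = (p - 4)*(p - 3)*(p + 3)*(p^2 + 6*p + 8) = (p - 4)*(p - 3)*(p + 2)*(p + 3)*(p + 4)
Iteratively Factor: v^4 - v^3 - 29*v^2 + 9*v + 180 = (v - 5)*(v^3 + 4*v^2 - 9*v - 36) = (v - 5)*(v - 3)*(v^2 + 7*v + 12) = (v - 5)*(v - 3)*(v + 4)*(v + 3)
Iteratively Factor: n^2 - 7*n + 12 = (n - 3)*(n - 4)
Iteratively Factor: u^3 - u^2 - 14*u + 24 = (u - 2)*(u^2 + u - 12) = (u - 2)*(u + 4)*(u - 3)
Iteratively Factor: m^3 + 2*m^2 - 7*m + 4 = (m - 1)*(m^2 + 3*m - 4) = (m - 1)^2*(m + 4)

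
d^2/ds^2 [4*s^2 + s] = 8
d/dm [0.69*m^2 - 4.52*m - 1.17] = 1.38*m - 4.52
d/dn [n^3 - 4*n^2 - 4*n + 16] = 3*n^2 - 8*n - 4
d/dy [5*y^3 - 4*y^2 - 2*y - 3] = 15*y^2 - 8*y - 2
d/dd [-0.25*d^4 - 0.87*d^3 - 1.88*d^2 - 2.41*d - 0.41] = -1.0*d^3 - 2.61*d^2 - 3.76*d - 2.41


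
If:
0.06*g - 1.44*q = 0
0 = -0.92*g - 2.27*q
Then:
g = 0.00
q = 0.00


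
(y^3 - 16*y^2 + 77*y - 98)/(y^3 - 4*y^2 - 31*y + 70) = (y - 7)/(y + 5)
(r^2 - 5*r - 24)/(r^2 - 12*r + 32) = (r + 3)/(r - 4)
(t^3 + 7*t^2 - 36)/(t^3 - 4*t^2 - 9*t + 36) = (t^2 + 4*t - 12)/(t^2 - 7*t + 12)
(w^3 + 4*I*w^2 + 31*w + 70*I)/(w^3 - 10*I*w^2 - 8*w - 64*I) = (w^2 + 2*I*w + 35)/(w^2 - 12*I*w - 32)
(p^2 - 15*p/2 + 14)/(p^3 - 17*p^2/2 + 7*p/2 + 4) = (2*p^2 - 15*p + 28)/(2*p^3 - 17*p^2 + 7*p + 8)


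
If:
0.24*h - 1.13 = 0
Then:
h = 4.71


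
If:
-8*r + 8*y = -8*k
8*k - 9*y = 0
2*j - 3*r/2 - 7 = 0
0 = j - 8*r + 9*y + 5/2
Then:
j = 2047/410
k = 216/205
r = 408/205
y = 192/205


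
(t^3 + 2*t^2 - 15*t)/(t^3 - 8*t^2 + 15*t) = (t + 5)/(t - 5)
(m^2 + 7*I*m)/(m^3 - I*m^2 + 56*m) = 1/(m - 8*I)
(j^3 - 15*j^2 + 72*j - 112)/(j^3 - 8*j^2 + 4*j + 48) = (j^2 - 11*j + 28)/(j^2 - 4*j - 12)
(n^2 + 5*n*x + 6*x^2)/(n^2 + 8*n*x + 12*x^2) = (n + 3*x)/(n + 6*x)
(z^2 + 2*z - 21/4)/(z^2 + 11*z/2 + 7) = (z - 3/2)/(z + 2)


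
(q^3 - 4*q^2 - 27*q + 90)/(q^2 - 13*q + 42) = (q^2 + 2*q - 15)/(q - 7)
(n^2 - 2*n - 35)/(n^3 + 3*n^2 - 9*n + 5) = (n - 7)/(n^2 - 2*n + 1)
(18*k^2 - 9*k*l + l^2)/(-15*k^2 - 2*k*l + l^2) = (-18*k^2 + 9*k*l - l^2)/(15*k^2 + 2*k*l - l^2)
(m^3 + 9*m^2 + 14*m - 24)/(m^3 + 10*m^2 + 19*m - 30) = (m + 4)/(m + 5)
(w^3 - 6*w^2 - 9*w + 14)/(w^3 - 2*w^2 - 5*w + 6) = (w - 7)/(w - 3)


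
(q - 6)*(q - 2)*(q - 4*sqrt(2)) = q^3 - 8*q^2 - 4*sqrt(2)*q^2 + 12*q + 32*sqrt(2)*q - 48*sqrt(2)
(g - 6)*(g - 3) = g^2 - 9*g + 18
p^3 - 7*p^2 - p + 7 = (p - 7)*(p - 1)*(p + 1)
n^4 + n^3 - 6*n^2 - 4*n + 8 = (n - 2)*(n - 1)*(n + 2)^2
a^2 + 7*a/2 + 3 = (a + 3/2)*(a + 2)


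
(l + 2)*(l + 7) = l^2 + 9*l + 14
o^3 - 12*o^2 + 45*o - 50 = (o - 5)^2*(o - 2)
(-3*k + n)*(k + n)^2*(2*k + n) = -6*k^4 - 13*k^3*n - 7*k^2*n^2 + k*n^3 + n^4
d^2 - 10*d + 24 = (d - 6)*(d - 4)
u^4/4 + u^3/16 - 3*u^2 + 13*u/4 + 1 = (u/4 + 1)*(u - 2)^2*(u + 1/4)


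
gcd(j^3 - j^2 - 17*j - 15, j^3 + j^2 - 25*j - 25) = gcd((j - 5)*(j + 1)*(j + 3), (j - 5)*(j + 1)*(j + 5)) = j^2 - 4*j - 5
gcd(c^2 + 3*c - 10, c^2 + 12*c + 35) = c + 5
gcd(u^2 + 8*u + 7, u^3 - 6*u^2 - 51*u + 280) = u + 7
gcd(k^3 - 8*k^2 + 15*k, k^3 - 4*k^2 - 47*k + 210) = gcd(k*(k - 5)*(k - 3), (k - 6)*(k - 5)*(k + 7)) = k - 5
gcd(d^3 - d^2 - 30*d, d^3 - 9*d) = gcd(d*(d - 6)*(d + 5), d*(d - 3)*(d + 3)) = d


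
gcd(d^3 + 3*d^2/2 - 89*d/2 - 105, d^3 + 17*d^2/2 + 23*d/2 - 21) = d + 6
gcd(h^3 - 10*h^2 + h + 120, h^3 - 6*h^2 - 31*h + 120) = h - 8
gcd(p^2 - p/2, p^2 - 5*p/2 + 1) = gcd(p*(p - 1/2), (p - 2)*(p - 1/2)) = p - 1/2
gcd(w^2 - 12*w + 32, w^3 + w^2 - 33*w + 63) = 1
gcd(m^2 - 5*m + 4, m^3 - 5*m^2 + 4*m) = m^2 - 5*m + 4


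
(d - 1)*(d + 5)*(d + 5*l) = d^3 + 5*d^2*l + 4*d^2 + 20*d*l - 5*d - 25*l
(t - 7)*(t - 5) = t^2 - 12*t + 35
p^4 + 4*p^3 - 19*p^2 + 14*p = p*(p - 2)*(p - 1)*(p + 7)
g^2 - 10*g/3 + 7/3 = (g - 7/3)*(g - 1)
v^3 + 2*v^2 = v^2*(v + 2)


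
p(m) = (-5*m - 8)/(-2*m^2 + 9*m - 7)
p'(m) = (-5*m - 8)*(4*m - 9)/(-2*m^2 + 9*m - 7)^2 - 5/(-2*m^2 + 9*m - 7) = (-10*m^2 - 32*m + 107)/(4*m^4 - 36*m^3 + 109*m^2 - 126*m + 49)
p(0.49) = 3.40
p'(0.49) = 9.43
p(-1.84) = -0.04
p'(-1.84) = 0.14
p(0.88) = 19.72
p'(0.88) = 179.81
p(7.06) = 1.00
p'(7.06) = -0.33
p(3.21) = -18.76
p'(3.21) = -60.11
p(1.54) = -7.42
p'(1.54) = 7.59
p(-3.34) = -0.15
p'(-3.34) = 0.03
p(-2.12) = -0.07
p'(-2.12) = 0.11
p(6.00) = 1.52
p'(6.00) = -0.71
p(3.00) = -11.50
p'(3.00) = -19.75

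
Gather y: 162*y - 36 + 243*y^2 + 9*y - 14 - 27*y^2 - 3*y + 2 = 216*y^2 + 168*y - 48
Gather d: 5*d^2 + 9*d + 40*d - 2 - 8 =5*d^2 + 49*d - 10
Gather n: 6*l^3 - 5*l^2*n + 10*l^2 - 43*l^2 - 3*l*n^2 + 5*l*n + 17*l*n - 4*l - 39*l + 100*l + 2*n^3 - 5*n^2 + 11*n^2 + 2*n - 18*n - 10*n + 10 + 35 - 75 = 6*l^3 - 33*l^2 + 57*l + 2*n^3 + n^2*(6 - 3*l) + n*(-5*l^2 + 22*l - 26) - 30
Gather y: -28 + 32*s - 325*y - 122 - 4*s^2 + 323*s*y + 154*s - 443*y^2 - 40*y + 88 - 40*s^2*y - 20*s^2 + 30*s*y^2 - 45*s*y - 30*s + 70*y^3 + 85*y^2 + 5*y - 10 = -24*s^2 + 156*s + 70*y^3 + y^2*(30*s - 358) + y*(-40*s^2 + 278*s - 360) - 72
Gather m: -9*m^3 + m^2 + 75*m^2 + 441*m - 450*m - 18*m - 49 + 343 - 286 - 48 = -9*m^3 + 76*m^2 - 27*m - 40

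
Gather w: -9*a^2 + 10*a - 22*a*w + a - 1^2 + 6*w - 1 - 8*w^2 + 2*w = -9*a^2 + 11*a - 8*w^2 + w*(8 - 22*a) - 2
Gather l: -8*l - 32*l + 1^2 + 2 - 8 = -40*l - 5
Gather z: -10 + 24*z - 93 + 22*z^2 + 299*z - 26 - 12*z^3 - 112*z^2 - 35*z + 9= -12*z^3 - 90*z^2 + 288*z - 120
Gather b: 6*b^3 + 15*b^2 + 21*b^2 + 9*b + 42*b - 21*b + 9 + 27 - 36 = 6*b^3 + 36*b^2 + 30*b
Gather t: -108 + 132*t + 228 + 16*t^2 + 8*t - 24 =16*t^2 + 140*t + 96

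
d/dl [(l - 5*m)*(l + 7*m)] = 2*l + 2*m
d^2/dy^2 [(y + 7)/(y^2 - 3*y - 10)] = 2*((-3*y - 4)*(-y^2 + 3*y + 10) - (y + 7)*(2*y - 3)^2)/(-y^2 + 3*y + 10)^3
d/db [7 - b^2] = -2*b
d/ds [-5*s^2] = -10*s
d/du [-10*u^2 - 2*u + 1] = -20*u - 2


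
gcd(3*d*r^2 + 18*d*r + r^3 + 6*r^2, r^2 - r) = r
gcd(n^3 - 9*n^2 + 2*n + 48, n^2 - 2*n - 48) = n - 8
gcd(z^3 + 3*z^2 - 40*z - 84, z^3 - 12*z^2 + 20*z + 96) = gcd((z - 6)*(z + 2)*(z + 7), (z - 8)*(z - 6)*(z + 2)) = z^2 - 4*z - 12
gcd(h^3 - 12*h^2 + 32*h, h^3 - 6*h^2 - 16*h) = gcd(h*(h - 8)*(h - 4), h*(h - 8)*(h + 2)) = h^2 - 8*h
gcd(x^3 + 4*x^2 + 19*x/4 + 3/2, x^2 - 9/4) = x + 3/2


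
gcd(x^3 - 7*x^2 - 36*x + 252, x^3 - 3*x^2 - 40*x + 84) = x^2 - x - 42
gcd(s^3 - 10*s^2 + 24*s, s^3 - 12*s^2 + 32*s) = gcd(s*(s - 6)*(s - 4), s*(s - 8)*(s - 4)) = s^2 - 4*s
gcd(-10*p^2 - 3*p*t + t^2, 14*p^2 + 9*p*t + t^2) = 2*p + t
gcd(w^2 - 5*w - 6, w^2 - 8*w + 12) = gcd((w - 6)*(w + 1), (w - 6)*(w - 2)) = w - 6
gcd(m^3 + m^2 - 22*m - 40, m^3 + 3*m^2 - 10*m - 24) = m^2 + 6*m + 8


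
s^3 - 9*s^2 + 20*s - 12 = (s - 6)*(s - 2)*(s - 1)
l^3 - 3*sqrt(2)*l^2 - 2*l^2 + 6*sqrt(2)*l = l*(l - 2)*(l - 3*sqrt(2))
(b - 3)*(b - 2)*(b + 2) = b^3 - 3*b^2 - 4*b + 12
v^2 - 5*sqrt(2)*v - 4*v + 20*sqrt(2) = (v - 4)*(v - 5*sqrt(2))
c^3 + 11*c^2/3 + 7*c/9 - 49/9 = (c - 1)*(c + 7/3)^2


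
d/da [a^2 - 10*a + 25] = 2*a - 10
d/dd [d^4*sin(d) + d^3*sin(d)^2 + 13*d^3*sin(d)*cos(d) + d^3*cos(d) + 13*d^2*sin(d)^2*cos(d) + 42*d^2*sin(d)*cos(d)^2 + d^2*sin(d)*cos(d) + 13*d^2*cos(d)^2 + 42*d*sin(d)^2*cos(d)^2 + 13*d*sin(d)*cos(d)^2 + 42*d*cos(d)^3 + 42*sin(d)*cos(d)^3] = d^4*cos(d) + 3*d^3*sin(d) + d^3*sin(2*d) + 13*d^3*cos(2*d) - 13*d^2*sin(d)/4 + 13*d^2*sin(2*d)/2 + 39*d^2*sin(3*d)/4 + 27*d^2*cos(d)/2 - d^2*cos(2*d)/2 + 63*d^2*cos(3*d)/2 + 3*d^2/2 - 21*d*sin(d)/2 + d*sin(2*d) - 21*d*sin(3*d)/2 + 21*d*sin(4*d) + 39*d*cos(d)/4 + 13*d*cos(2*d) + 13*d*cos(3*d)/4 + 13*d + 63*(1 - cos(2*d))^2/2 + 13*sin(d)/4 + 13*sin(3*d)/4 + 63*cos(d)/2 + 84*cos(2*d) + 21*cos(3*d)/2 - 42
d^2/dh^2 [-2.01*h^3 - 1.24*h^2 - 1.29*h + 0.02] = -12.06*h - 2.48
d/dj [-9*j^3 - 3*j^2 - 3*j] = -27*j^2 - 6*j - 3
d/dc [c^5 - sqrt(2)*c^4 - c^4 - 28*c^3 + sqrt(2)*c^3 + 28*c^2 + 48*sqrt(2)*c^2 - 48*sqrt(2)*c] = 5*c^4 - 4*sqrt(2)*c^3 - 4*c^3 - 84*c^2 + 3*sqrt(2)*c^2 + 56*c + 96*sqrt(2)*c - 48*sqrt(2)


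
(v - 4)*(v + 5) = v^2 + v - 20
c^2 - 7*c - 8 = (c - 8)*(c + 1)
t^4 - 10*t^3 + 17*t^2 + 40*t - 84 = (t - 7)*(t - 3)*(t - 2)*(t + 2)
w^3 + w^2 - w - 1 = (w - 1)*(w + 1)^2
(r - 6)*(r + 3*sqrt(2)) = r^2 - 6*r + 3*sqrt(2)*r - 18*sqrt(2)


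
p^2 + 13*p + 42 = (p + 6)*(p + 7)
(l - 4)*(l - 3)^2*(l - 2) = l^4 - 12*l^3 + 53*l^2 - 102*l + 72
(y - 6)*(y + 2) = y^2 - 4*y - 12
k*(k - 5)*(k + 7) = k^3 + 2*k^2 - 35*k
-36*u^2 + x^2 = (-6*u + x)*(6*u + x)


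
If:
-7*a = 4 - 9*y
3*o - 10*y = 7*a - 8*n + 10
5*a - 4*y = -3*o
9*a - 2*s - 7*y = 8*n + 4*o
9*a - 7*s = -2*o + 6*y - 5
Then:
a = -905/542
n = -4109/2168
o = 891/542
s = -125/542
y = -463/542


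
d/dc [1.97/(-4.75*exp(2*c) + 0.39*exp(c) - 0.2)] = (18.715*exp(c) - 0.7683)*exp(c)/(4.75*exp(2*c) - 0.39*exp(c) + 0.2)^2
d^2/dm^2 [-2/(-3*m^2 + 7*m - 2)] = 4*(-9*m^2 + 21*m + (6*m - 7)^2 - 6)/(3*m^2 - 7*m + 2)^3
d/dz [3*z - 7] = 3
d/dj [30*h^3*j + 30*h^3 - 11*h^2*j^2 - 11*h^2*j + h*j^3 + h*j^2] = h*(30*h^2 - 22*h*j - 11*h + 3*j^2 + 2*j)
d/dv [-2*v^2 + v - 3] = 1 - 4*v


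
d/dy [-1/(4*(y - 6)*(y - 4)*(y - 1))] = ((y - 6)*(y - 4) + (y - 6)*(y - 1) + (y - 4)*(y - 1))/(4*(y - 6)^2*(y - 4)^2*(y - 1)^2)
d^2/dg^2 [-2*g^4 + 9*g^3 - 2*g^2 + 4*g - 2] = -24*g^2 + 54*g - 4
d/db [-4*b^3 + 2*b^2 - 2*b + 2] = -12*b^2 + 4*b - 2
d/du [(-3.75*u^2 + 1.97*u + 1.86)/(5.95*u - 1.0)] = (-22.3125*u^2 + 7.5*u - 13.037)/(35.4025*u^2 - 11.9*u + 1.0)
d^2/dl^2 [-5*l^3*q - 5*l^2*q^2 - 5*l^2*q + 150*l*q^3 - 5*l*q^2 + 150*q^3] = 10*q*(-3*l - q - 1)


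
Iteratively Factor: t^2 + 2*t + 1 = (t + 1)*(t + 1)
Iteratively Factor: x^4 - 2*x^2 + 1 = (x + 1)*(x^3 - x^2 - x + 1) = (x - 1)*(x + 1)*(x^2 - 1) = (x - 1)^2*(x + 1)*(x + 1)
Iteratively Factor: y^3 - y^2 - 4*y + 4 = (y + 2)*(y^2 - 3*y + 2) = (y - 2)*(y + 2)*(y - 1)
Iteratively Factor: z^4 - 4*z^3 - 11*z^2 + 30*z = (z - 2)*(z^3 - 2*z^2 - 15*z) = z*(z - 2)*(z^2 - 2*z - 15) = z*(z - 5)*(z - 2)*(z + 3)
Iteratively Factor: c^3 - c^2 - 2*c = (c + 1)*(c^2 - 2*c) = (c - 2)*(c + 1)*(c)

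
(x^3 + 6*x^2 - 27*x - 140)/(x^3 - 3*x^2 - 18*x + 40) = (x + 7)/(x - 2)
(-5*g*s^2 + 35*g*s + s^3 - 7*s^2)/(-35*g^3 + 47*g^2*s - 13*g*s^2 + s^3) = s*(s - 7)/(7*g^2 - 8*g*s + s^2)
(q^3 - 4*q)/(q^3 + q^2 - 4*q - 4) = q/(q + 1)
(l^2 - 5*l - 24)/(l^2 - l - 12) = (l - 8)/(l - 4)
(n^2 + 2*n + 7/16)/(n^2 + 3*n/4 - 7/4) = (n + 1/4)/(n - 1)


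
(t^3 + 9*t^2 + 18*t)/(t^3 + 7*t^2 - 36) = t/(t - 2)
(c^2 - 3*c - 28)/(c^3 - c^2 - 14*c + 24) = (c - 7)/(c^2 - 5*c + 6)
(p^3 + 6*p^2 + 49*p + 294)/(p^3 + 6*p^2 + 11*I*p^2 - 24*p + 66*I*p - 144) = (p^2 + 49)/(p^2 + 11*I*p - 24)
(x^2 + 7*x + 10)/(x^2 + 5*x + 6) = (x + 5)/(x + 3)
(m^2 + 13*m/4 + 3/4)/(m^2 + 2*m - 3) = (m + 1/4)/(m - 1)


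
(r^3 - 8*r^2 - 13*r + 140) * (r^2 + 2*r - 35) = r^5 - 6*r^4 - 64*r^3 + 394*r^2 + 735*r - 4900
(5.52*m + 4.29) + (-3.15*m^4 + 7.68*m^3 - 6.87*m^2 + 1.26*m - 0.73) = -3.15*m^4 + 7.68*m^3 - 6.87*m^2 + 6.78*m + 3.56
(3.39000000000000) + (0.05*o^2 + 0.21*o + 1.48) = 0.05*o^2 + 0.21*o + 4.87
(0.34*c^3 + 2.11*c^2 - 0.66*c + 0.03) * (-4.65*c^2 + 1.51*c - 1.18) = -1.581*c^5 - 9.2981*c^4 + 5.8539*c^3 - 3.6259*c^2 + 0.8241*c - 0.0354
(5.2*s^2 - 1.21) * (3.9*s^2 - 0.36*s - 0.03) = 20.28*s^4 - 1.872*s^3 - 4.875*s^2 + 0.4356*s + 0.0363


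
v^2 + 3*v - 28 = (v - 4)*(v + 7)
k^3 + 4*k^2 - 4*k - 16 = (k - 2)*(k + 2)*(k + 4)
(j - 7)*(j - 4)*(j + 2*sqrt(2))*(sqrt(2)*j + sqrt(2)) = sqrt(2)*j^4 - 10*sqrt(2)*j^3 + 4*j^3 - 40*j^2 + 17*sqrt(2)*j^2 + 28*sqrt(2)*j + 68*j + 112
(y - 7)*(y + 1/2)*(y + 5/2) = y^3 - 4*y^2 - 79*y/4 - 35/4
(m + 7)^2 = m^2 + 14*m + 49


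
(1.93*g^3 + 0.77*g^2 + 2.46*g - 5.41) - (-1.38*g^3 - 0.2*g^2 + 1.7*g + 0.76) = 3.31*g^3 + 0.97*g^2 + 0.76*g - 6.17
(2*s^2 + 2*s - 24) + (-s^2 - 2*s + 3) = s^2 - 21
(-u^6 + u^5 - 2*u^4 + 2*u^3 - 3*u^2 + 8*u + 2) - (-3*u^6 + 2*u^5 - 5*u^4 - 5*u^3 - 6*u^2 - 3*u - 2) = 2*u^6 - u^5 + 3*u^4 + 7*u^3 + 3*u^2 + 11*u + 4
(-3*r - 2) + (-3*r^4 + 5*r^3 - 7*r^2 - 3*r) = -3*r^4 + 5*r^3 - 7*r^2 - 6*r - 2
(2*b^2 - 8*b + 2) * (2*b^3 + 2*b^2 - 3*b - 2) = 4*b^5 - 12*b^4 - 18*b^3 + 24*b^2 + 10*b - 4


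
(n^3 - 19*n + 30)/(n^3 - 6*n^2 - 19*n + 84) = (n^2 + 3*n - 10)/(n^2 - 3*n - 28)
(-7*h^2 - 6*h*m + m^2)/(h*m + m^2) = (-7*h + m)/m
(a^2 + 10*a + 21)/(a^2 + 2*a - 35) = (a + 3)/(a - 5)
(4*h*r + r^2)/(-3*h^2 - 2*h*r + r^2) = r*(4*h + r)/(-3*h^2 - 2*h*r + r^2)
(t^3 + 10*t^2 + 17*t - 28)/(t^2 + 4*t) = t + 6 - 7/t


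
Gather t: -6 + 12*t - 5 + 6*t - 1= 18*t - 12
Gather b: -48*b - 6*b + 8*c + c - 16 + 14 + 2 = -54*b + 9*c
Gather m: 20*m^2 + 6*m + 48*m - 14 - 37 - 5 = 20*m^2 + 54*m - 56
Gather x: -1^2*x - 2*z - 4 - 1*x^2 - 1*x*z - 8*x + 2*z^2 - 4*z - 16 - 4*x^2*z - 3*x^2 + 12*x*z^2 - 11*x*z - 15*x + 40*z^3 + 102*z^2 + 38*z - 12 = x^2*(-4*z - 4) + x*(12*z^2 - 12*z - 24) + 40*z^3 + 104*z^2 + 32*z - 32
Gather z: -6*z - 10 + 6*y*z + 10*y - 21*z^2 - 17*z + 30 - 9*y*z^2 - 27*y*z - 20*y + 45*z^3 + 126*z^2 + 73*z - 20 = -10*y + 45*z^3 + z^2*(105 - 9*y) + z*(50 - 21*y)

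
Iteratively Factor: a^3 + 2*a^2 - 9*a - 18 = (a + 2)*(a^2 - 9) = (a + 2)*(a + 3)*(a - 3)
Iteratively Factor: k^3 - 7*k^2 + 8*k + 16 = (k - 4)*(k^2 - 3*k - 4) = (k - 4)^2*(k + 1)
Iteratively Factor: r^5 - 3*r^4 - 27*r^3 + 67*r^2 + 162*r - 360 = (r + 3)*(r^4 - 6*r^3 - 9*r^2 + 94*r - 120) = (r + 3)*(r + 4)*(r^3 - 10*r^2 + 31*r - 30) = (r - 5)*(r + 3)*(r + 4)*(r^2 - 5*r + 6) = (r - 5)*(r - 2)*(r + 3)*(r + 4)*(r - 3)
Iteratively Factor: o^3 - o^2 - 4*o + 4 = (o + 2)*(o^2 - 3*o + 2) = (o - 2)*(o + 2)*(o - 1)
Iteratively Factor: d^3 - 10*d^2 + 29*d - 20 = (d - 5)*(d^2 - 5*d + 4) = (d - 5)*(d - 4)*(d - 1)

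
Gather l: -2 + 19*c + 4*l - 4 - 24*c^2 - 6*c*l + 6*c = -24*c^2 + 25*c + l*(4 - 6*c) - 6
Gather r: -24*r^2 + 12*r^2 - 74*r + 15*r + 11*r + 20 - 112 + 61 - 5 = -12*r^2 - 48*r - 36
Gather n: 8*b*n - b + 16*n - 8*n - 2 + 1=-b + n*(8*b + 8) - 1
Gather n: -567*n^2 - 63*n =-567*n^2 - 63*n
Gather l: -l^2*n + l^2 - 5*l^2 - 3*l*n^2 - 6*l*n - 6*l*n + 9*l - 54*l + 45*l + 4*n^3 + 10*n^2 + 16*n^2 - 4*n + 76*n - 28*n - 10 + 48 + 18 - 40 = l^2*(-n - 4) + l*(-3*n^2 - 12*n) + 4*n^3 + 26*n^2 + 44*n + 16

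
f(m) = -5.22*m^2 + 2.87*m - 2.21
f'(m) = 2.87 - 10.44*m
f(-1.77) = -23.64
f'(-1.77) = 21.35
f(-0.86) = -8.54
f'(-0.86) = 11.85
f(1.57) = -10.57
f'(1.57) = -13.52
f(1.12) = -5.54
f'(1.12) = -8.82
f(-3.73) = -85.54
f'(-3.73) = 41.81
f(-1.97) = -28.12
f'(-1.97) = 23.44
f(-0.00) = -2.21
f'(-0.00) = 2.87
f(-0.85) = -8.42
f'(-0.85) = 11.74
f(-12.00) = -788.33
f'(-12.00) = 128.15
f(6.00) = -172.91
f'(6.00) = -59.77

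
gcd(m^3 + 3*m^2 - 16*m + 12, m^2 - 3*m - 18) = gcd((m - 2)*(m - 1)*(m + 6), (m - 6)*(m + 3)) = 1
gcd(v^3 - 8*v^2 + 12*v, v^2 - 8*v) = v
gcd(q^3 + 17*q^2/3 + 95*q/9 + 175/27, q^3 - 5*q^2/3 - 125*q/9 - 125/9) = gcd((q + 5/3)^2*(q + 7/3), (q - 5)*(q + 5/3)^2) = q^2 + 10*q/3 + 25/9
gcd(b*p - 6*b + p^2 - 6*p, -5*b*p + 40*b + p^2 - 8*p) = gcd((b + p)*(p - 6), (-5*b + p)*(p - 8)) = 1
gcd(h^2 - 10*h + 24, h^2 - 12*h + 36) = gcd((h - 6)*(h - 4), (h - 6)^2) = h - 6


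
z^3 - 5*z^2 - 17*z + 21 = (z - 7)*(z - 1)*(z + 3)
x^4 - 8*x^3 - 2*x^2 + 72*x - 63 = (x - 7)*(x - 3)*(x - 1)*(x + 3)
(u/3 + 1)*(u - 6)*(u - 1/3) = u^3/3 - 10*u^2/9 - 17*u/3 + 2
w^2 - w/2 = w*(w - 1/2)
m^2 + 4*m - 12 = (m - 2)*(m + 6)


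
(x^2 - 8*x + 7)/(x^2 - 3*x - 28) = (x - 1)/(x + 4)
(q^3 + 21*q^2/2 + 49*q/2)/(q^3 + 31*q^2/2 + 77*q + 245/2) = q/(q + 5)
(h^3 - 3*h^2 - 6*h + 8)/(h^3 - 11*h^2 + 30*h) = (h^3 - 3*h^2 - 6*h + 8)/(h*(h^2 - 11*h + 30))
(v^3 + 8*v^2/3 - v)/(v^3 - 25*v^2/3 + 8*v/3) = (v + 3)/(v - 8)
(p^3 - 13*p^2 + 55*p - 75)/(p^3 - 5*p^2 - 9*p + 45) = (p - 5)/(p + 3)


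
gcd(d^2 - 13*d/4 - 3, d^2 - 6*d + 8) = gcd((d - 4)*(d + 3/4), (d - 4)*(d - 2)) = d - 4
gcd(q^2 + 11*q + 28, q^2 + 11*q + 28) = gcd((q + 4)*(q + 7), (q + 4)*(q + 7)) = q^2 + 11*q + 28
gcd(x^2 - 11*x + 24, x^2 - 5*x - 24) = x - 8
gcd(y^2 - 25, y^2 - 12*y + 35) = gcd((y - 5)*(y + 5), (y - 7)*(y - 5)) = y - 5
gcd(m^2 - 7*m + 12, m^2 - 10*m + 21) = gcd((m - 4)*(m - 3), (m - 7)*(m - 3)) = m - 3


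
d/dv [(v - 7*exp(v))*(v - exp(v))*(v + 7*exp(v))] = -v^2*exp(v) + 3*v^2 - 98*v*exp(2*v) - 2*v*exp(v) + 147*exp(3*v) - 49*exp(2*v)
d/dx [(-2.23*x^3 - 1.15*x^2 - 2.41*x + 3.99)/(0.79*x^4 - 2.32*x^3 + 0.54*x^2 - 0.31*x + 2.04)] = (1.7617*x^6 + 1.817*x^5 + 1.8395*x^4 - 22.4082*x^3 + 15.7807*x^2 - 9.0012*x - 3.6795)/(0.6241*x^8 - 3.6656*x^7 + 6.2356*x^6 - 2.9954*x^5 + 4.9532*x^4 - 9.8004*x^3 + 2.2993*x^2 - 1.2648*x + 4.1616)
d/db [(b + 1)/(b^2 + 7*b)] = (b*(b + 7) - (b + 1)*(2*b + 7))/(b^2*(b + 7)^2)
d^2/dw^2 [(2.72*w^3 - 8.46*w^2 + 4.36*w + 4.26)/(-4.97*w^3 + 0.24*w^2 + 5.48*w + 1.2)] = (-4.54747350886464e-13*w^7 + 411.450396000001*w^6 - 1090.660536*w^5 - 43.6922640000003*w^4 + 365.628864*w^3 + 260.694*w^2 - 202.023072*w - 171.697728)/(122.763473*w^9 - 17.784648*w^8 - 405.22398*w^7 - 49.7178*w^6 + 455.39448*w^5 + 174.267072*w^4 - 152.565632*w^3 - 109.14624*w^2 - 23.6736*w - 1.728)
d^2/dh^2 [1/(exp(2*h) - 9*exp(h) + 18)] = ((9 - 4*exp(h))*(exp(2*h) - 9*exp(h) + 18) + 2*(2*exp(h) - 9)^2*exp(h))*exp(h)/(exp(2*h) - 9*exp(h) + 18)^3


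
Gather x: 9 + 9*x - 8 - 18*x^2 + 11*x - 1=-18*x^2 + 20*x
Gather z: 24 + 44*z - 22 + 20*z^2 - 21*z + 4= 20*z^2 + 23*z + 6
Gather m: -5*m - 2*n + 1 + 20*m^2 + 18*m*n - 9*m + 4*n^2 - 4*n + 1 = 20*m^2 + m*(18*n - 14) + 4*n^2 - 6*n + 2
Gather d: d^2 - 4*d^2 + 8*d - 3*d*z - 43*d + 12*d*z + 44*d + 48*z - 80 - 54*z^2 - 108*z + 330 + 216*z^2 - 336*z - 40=-3*d^2 + d*(9*z + 9) + 162*z^2 - 396*z + 210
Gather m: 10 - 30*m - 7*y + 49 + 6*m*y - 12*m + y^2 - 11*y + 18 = m*(6*y - 42) + y^2 - 18*y + 77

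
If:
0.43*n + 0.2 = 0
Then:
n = -0.47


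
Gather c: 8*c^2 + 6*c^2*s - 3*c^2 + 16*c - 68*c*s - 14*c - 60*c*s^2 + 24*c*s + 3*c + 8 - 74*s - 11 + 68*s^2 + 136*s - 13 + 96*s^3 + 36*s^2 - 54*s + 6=c^2*(6*s + 5) + c*(-60*s^2 - 44*s + 5) + 96*s^3 + 104*s^2 + 8*s - 10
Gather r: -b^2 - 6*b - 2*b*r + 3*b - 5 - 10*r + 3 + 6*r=-b^2 - 3*b + r*(-2*b - 4) - 2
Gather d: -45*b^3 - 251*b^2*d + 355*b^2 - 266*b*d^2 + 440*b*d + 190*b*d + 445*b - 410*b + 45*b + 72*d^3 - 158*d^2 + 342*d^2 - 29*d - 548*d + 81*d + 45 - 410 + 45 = -45*b^3 + 355*b^2 + 80*b + 72*d^3 + d^2*(184 - 266*b) + d*(-251*b^2 + 630*b - 496) - 320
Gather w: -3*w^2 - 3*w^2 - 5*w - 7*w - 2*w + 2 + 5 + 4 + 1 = -6*w^2 - 14*w + 12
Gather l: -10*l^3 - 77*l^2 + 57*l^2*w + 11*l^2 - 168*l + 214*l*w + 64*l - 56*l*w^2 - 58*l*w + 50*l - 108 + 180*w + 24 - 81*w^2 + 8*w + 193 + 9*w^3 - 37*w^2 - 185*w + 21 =-10*l^3 + l^2*(57*w - 66) + l*(-56*w^2 + 156*w - 54) + 9*w^3 - 118*w^2 + 3*w + 130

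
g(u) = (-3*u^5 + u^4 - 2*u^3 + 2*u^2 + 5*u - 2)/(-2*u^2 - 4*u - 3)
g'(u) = (4*u + 4)*(-3*u^5 + u^4 - 2*u^3 + 2*u^2 + 5*u - 2)/(-2*u^2 - 4*u - 3)^2 + (-15*u^4 + 4*u^3 - 6*u^2 + 4*u + 5)/(-2*u^2 - 4*u - 3) = (18*u^6 + 44*u^5 + 37*u^4 + 4*u^3 + 20*u^2 - 20*u - 23)/(4*u^4 + 16*u^3 + 28*u^2 + 24*u + 9)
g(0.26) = 0.14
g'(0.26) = -1.52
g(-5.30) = -359.67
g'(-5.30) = 169.29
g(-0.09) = 0.92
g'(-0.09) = -2.98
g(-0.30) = 1.64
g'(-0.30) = -3.85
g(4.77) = 104.17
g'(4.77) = 74.57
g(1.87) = 3.15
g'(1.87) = 7.41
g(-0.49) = 2.36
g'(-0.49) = -3.34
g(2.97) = 19.60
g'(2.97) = 24.20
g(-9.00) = -1436.29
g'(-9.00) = 433.23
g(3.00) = 20.33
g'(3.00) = 24.81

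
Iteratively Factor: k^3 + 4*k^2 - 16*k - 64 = (k - 4)*(k^2 + 8*k + 16) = (k - 4)*(k + 4)*(k + 4)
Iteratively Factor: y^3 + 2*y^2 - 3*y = (y)*(y^2 + 2*y - 3) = y*(y - 1)*(y + 3)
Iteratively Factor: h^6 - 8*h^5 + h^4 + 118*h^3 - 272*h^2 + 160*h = (h - 2)*(h^5 - 6*h^4 - 11*h^3 + 96*h^2 - 80*h) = (h - 2)*(h - 1)*(h^4 - 5*h^3 - 16*h^2 + 80*h) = (h - 2)*(h - 1)*(h + 4)*(h^3 - 9*h^2 + 20*h) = h*(h - 2)*(h - 1)*(h + 4)*(h^2 - 9*h + 20) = h*(h - 5)*(h - 2)*(h - 1)*(h + 4)*(h - 4)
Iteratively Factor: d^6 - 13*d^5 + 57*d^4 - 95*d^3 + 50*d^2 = (d - 1)*(d^5 - 12*d^4 + 45*d^3 - 50*d^2) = (d - 5)*(d - 1)*(d^4 - 7*d^3 + 10*d^2) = d*(d - 5)*(d - 1)*(d^3 - 7*d^2 + 10*d) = d*(d - 5)*(d - 2)*(d - 1)*(d^2 - 5*d) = d*(d - 5)^2*(d - 2)*(d - 1)*(d)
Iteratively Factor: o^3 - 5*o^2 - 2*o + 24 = (o + 2)*(o^2 - 7*o + 12) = (o - 4)*(o + 2)*(o - 3)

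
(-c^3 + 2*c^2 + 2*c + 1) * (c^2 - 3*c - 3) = -c^5 + 5*c^4 - c^3 - 11*c^2 - 9*c - 3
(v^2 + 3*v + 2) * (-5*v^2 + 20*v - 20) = -5*v^4 + 5*v^3 + 30*v^2 - 20*v - 40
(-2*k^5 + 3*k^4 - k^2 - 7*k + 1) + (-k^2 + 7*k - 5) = -2*k^5 + 3*k^4 - 2*k^2 - 4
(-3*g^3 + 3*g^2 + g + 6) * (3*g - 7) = -9*g^4 + 30*g^3 - 18*g^2 + 11*g - 42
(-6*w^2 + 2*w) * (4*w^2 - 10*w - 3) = -24*w^4 + 68*w^3 - 2*w^2 - 6*w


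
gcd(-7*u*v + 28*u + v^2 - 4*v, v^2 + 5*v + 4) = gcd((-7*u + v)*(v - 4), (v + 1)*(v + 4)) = 1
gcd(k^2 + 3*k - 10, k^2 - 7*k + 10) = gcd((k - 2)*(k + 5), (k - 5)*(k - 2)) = k - 2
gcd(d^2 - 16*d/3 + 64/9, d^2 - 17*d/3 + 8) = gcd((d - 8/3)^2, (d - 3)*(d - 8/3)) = d - 8/3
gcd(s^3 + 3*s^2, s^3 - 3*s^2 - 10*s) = s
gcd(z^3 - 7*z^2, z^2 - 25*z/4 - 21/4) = z - 7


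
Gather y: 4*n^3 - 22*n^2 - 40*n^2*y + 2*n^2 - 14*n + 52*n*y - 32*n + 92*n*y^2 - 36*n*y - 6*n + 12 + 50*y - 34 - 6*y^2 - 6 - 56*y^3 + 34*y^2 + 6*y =4*n^3 - 20*n^2 - 52*n - 56*y^3 + y^2*(92*n + 28) + y*(-40*n^2 + 16*n + 56) - 28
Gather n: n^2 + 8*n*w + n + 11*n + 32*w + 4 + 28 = n^2 + n*(8*w + 12) + 32*w + 32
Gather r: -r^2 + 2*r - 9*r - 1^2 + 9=-r^2 - 7*r + 8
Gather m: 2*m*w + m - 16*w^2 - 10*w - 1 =m*(2*w + 1) - 16*w^2 - 10*w - 1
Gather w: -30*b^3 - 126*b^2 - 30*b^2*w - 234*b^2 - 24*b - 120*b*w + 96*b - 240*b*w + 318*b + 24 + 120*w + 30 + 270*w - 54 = -30*b^3 - 360*b^2 + 390*b + w*(-30*b^2 - 360*b + 390)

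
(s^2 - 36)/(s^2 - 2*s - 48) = (s - 6)/(s - 8)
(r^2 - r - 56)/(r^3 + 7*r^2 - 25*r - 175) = (r - 8)/(r^2 - 25)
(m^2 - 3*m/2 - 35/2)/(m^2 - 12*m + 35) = (m + 7/2)/(m - 7)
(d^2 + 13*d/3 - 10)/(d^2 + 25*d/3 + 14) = (3*d - 5)/(3*d + 7)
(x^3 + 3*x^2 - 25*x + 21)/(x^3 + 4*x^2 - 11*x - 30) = (x^2 + 6*x - 7)/(x^2 + 7*x + 10)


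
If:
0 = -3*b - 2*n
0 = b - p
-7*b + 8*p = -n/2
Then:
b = 0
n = 0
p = 0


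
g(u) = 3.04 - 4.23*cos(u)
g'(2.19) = 3.44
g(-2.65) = 6.77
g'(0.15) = 0.63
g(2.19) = 5.50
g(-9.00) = 6.89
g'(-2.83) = -1.30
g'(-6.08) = 0.85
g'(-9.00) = -1.74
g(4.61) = 3.47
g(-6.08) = -1.10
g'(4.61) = -4.21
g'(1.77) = 4.15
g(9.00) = 6.89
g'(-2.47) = -2.63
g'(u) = 4.23*sin(u)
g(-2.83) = 7.07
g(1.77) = 3.88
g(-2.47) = 6.35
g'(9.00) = 1.74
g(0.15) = -1.14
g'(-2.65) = -2.00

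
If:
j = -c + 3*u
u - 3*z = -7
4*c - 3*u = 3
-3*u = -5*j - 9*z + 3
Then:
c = -1/5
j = -18/5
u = -19/15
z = 86/45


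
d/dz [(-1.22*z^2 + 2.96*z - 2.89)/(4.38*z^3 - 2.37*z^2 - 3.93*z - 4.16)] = (5.3436*z^4 - 25.9296*z^3 + 49.7844*z^2 - 3.5482*z - 23.6713)/(19.1844*z^6 - 20.7612*z^5 - 28.8099*z^4 - 17.8134*z^3 + 35.1633*z^2 + 32.6976*z + 17.3056)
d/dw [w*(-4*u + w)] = -4*u + 2*w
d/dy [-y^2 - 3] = -2*y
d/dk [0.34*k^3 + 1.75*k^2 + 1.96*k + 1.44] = 1.02*k^2 + 3.5*k + 1.96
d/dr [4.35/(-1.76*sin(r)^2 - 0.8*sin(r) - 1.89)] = (15.312*sin(r) + 3.48)*cos(r)/(1.76*sin(r)^2 + 0.8*sin(r) + 1.89)^2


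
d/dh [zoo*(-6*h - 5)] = zoo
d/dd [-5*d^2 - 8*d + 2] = -10*d - 8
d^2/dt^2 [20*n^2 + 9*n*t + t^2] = 2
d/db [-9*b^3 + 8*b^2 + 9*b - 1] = -27*b^2 + 16*b + 9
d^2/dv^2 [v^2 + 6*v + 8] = 2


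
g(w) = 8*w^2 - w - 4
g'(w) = 16*w - 1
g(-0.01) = -3.99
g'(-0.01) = -1.16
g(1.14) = 5.26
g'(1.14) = 17.24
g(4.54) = 156.35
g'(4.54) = 71.64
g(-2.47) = 47.28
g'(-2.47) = -40.52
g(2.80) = 55.92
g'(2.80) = 43.80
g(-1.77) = 22.83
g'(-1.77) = -29.32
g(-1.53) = 16.26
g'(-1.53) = -25.48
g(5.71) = 251.12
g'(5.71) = 90.36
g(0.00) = -4.00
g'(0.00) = -1.00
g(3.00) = 65.00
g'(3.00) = 47.00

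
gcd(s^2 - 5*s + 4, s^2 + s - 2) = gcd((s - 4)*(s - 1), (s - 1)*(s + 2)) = s - 1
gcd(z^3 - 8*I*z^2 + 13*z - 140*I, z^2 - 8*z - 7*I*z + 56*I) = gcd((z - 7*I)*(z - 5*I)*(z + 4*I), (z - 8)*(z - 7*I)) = z - 7*I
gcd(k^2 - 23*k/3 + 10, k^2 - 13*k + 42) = k - 6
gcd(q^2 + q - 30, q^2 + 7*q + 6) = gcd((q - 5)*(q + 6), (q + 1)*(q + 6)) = q + 6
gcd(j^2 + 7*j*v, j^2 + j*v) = j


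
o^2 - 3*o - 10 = (o - 5)*(o + 2)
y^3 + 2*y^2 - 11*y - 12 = (y - 3)*(y + 1)*(y + 4)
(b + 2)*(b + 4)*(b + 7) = b^3 + 13*b^2 + 50*b + 56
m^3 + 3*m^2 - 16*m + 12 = (m - 2)*(m - 1)*(m + 6)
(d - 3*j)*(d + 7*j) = d^2 + 4*d*j - 21*j^2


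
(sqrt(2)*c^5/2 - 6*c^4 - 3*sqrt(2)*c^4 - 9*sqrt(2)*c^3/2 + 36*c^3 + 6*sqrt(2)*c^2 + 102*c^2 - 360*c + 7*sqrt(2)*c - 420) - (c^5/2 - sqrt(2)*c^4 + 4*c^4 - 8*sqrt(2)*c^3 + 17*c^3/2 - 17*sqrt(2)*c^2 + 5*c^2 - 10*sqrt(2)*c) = -c^5/2 + sqrt(2)*c^5/2 - 10*c^4 - 2*sqrt(2)*c^4 + 7*sqrt(2)*c^3/2 + 55*c^3/2 + 23*sqrt(2)*c^2 + 97*c^2 - 360*c + 17*sqrt(2)*c - 420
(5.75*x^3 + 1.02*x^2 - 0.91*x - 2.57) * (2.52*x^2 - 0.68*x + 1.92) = 14.49*x^5 - 1.3396*x^4 + 8.0532*x^3 - 3.8992*x^2 + 0.000399999999999956*x - 4.9344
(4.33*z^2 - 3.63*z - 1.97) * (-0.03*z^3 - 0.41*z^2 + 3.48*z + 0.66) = -0.1299*z^5 - 1.6664*z^4 + 16.6158*z^3 - 8.9669*z^2 - 9.2514*z - 1.3002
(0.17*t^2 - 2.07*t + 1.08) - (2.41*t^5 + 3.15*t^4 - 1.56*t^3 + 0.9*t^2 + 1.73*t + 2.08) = -2.41*t^5 - 3.15*t^4 + 1.56*t^3 - 0.73*t^2 - 3.8*t - 1.0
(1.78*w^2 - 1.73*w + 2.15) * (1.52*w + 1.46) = 2.7056*w^3 - 0.0308000000000002*w^2 + 0.7422*w + 3.139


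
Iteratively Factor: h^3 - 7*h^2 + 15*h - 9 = (h - 1)*(h^2 - 6*h + 9) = (h - 3)*(h - 1)*(h - 3)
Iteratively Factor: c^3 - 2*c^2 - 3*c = (c - 3)*(c^2 + c) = c*(c - 3)*(c + 1)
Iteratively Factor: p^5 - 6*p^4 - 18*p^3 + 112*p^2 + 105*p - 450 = (p - 5)*(p^4 - p^3 - 23*p^2 - 3*p + 90) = (p - 5)^2*(p^3 + 4*p^2 - 3*p - 18) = (p - 5)^2*(p + 3)*(p^2 + p - 6) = (p - 5)^2*(p + 3)^2*(p - 2)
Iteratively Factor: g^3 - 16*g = (g + 4)*(g^2 - 4*g) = g*(g + 4)*(g - 4)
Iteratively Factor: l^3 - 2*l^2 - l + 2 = (l - 2)*(l^2 - 1) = (l - 2)*(l - 1)*(l + 1)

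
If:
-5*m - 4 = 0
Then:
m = -4/5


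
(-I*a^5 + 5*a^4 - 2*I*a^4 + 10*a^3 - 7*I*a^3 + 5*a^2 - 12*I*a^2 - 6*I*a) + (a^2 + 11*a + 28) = -I*a^5 + 5*a^4 - 2*I*a^4 + 10*a^3 - 7*I*a^3 + 6*a^2 - 12*I*a^2 + 11*a - 6*I*a + 28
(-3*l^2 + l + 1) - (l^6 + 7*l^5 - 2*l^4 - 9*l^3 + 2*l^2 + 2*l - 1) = -l^6 - 7*l^5 + 2*l^4 + 9*l^3 - 5*l^2 - l + 2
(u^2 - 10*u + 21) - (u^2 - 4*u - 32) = 53 - 6*u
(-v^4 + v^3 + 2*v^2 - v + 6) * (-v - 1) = v^5 - 3*v^3 - v^2 - 5*v - 6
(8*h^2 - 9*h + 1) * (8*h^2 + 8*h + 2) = 64*h^4 - 8*h^3 - 48*h^2 - 10*h + 2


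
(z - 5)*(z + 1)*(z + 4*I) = z^3 - 4*z^2 + 4*I*z^2 - 5*z - 16*I*z - 20*I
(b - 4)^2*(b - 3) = b^3 - 11*b^2 + 40*b - 48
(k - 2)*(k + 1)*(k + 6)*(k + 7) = k^4 + 12*k^3 + 27*k^2 - 68*k - 84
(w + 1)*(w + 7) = w^2 + 8*w + 7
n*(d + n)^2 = d^2*n + 2*d*n^2 + n^3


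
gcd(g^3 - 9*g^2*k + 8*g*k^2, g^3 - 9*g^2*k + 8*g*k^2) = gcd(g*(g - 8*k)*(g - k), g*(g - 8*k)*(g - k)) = g^3 - 9*g^2*k + 8*g*k^2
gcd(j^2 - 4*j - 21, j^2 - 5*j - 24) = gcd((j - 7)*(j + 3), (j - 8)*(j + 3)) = j + 3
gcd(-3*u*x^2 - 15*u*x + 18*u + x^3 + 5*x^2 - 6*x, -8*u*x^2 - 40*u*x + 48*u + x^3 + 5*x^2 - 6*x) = x^2 + 5*x - 6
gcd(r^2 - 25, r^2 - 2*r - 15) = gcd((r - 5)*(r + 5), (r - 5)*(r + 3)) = r - 5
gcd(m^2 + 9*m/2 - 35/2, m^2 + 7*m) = m + 7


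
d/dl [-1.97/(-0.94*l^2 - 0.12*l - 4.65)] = (-3.7036*l - 0.2364)/(0.94*l^2 + 0.12*l + 4.65)^2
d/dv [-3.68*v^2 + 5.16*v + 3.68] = 5.16 - 7.36*v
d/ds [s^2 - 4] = 2*s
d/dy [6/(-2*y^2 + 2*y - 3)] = 12*(2*y - 1)/(2*y^2 - 2*y + 3)^2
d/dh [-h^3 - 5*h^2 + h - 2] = -3*h^2 - 10*h + 1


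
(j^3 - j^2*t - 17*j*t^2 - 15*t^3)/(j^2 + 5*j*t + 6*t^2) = (j^2 - 4*j*t - 5*t^2)/(j + 2*t)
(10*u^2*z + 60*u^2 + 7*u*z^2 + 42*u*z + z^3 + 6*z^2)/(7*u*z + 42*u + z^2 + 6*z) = (10*u^2 + 7*u*z + z^2)/(7*u + z)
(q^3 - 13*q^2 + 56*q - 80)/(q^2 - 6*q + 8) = (q^2 - 9*q + 20)/(q - 2)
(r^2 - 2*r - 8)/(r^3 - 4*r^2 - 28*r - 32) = (r - 4)/(r^2 - 6*r - 16)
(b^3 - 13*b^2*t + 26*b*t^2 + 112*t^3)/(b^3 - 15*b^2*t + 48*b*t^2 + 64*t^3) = (-b^2 + 5*b*t + 14*t^2)/(-b^2 + 7*b*t + 8*t^2)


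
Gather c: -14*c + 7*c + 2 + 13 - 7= 8 - 7*c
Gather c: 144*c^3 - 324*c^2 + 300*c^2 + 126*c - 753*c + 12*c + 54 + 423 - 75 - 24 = 144*c^3 - 24*c^2 - 615*c + 378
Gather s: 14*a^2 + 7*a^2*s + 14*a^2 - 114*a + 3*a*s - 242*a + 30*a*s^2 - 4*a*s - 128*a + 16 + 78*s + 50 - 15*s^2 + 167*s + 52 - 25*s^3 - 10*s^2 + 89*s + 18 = 28*a^2 - 484*a - 25*s^3 + s^2*(30*a - 25) + s*(7*a^2 - a + 334) + 136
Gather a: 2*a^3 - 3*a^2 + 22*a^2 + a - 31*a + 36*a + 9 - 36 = 2*a^3 + 19*a^2 + 6*a - 27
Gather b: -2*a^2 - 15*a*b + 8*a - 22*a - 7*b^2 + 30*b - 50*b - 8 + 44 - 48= -2*a^2 - 14*a - 7*b^2 + b*(-15*a - 20) - 12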